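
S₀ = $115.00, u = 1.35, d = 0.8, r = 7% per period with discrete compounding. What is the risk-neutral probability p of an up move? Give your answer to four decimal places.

p = 0.4909

Risk-neutral probability p = (1 + 0.07 − 0.8)/(1.35 − 0.8) = 0.2700/0.5500 = 0.4909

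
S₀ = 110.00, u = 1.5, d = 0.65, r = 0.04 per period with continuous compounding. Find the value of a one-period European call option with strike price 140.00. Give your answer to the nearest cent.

Risk-neutral probability p = (e^0.04 − 0.65)/(1.5 − 0.65) = 0.3908/0.8500 = 0.4598
Terminal stock prices: S_u = 165, S_d = 71.5
Terminal payoffs (S − K): max(25, 0) = 25, max(-68.5, 0) = 0
Node 0 (S = 110): V_0 = e^(−0.04)·[0.4598·25.0000 + 0.5402·0.0000] = 11.0437

11.04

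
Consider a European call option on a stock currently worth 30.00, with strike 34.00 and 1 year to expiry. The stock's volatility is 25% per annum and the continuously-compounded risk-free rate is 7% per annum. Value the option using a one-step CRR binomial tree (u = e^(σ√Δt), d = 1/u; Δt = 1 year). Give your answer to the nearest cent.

CRR parameters: u = e^(σ√Δt) = e^(0.25·√1) = 1.2840, d = 1/u = 0.7788
Per-period rate: rΔt = 0.07·1 = 0.07, so R = e^0.07 = 1.0725
Risk-neutral probability p = (e^0.07 − 0.7788)/(1.2840 − 0.7788) = 0.2937/0.5052 = 0.5813
Terminal stock prices: S_u = 38.52, S_d = 23.36
Terminal payoffs (S − K): max(4.521, 0) = 4.521, max(-10.64, 0) = 0
Node 0 (S = 30): V_0 = e^(−0.07)·[0.5813·4.5208 + 0.4187·0.0000] = 2.4504

2.45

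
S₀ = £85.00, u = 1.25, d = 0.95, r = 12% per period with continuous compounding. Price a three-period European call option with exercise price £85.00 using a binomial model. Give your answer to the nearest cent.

£26.27

Risk-neutral probability p = (e^0.12 − 0.95)/(1.25 − 0.95) = 0.1775/0.3000 = 0.5917
Terminal stock prices: S_uuu = 166, S_uud = 126.2, S_udd = 95.89, S_ddd = 72.88
Terminal payoffs (S − K): max(81.02, 0) = 81.02, max(41.17, 0) = 41.17, max(10.89, 0) = 10.89, max(-12.12, 0) = 0
Node uu (S = 132.8): V_uu = e^(−0.12)·[0.5917·81.0156 + 0.4083·41.1719] = 57.4243
Node ud (S = 100.9): V_ud = e^(−0.12)·[0.5917·41.1719 + 0.4083·10.8906] = 25.5493
Node dd (S = 76.71): V_dd = e^(−0.12)·[0.5917·10.8906 + 0.4083·0.0000] = 5.7149
Node u (S = 106.2): V_u = e^(−0.12)·[0.5917·57.4243 + 0.4083·25.5493] = 39.3866
Node d (S = 80.75): V_d = e^(−0.12)·[0.5917·25.5493 + 0.4083·5.7149] = 15.4768
Node 0 (S = 85): V_0 = e^(−0.12)·[0.5917·39.3866 + 0.4083·15.4768] = 26.2734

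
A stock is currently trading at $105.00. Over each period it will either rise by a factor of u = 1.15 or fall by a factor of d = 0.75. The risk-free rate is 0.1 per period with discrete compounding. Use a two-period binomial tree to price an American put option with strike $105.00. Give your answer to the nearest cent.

Risk-neutral probability p = (1 + 0.1 − 0.75)/(1.15 − 0.75) = 0.3500/0.4000 = 0.8750
Terminal stock prices: S_uu = 138.9, S_ud = 90.56, S_dd = 59.06
Terminal payoffs (K − S): max(-33.86, 0) = 0, max(14.44, 0) = 14.44, max(45.94, 0) = 45.94
Node u (S = 120.7): continuation = 1/1.1·[0.8750·0.0000 + 0.1250·14.4375] = 1.6406; exercise value = 0.0000 ≤ continuation, so V_u = 1.6406
Node d (S = 78.75): continuation = 1/1.1·[0.8750·14.4375 + 0.1250·45.9375] = 16.7045; exercise value = 26.2500 > continuation, so V_d = 26.2500 (exercise)
Node 0 (S = 105): continuation = 1/1.1·[0.8750·1.6406 + 0.1250·26.2500] = 4.2880; exercise value = 0.0000 ≤ continuation, so V_0 = 4.2880

$4.29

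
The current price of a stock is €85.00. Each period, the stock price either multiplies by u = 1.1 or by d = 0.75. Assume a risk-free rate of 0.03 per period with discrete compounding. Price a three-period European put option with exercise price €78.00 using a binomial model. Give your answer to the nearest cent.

Risk-neutral probability p = (1 + 0.03 − 0.75)/(1.1 − 0.75) = 0.2800/0.3500 = 0.8000
Terminal stock prices: S_uuu = 113.1, S_uud = 77.14, S_udd = 52.59, S_ddd = 35.86
Terminal payoffs (K − S): max(-35.14, 0) = 0, max(0.8625, 0) = 0.8625, max(25.41, 0) = 25.41, max(42.14, 0) = 42.14
Node uu (S = 102.9): V_uu = 1/1.03·[0.8000·0.0000 + 0.2000·0.8625] = 0.1675
Node ud (S = 70.13): V_ud = 1/1.03·[0.8000·0.8625 + 0.2000·25.4062] = 5.6032
Node dd (S = 47.81): V_dd = 1/1.03·[0.8000·25.4062 + 0.2000·42.1406] = 27.9157
Node u (S = 93.5): V_u = 1/1.03·[0.8000·0.1675 + 0.2000·5.6032] = 1.2181
Node d (S = 63.75): V_d = 1/1.03·[0.8000·5.6032 + 0.2000·27.9157] = 9.7725
Node 0 (S = 85): V_0 = 1/1.03·[0.8000·1.2181 + 0.2000·9.7725] = 2.8436

€2.84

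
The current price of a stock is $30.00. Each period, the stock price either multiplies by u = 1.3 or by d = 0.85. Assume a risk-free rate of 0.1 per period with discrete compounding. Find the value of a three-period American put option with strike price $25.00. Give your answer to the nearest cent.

Risk-neutral probability p = (1 + 0.1 − 0.85)/(1.3 − 0.85) = 0.2500/0.4500 = 0.5556
Terminal stock prices: S_uuu = 65.91, S_uud = 43.09, S_udd = 28.18, S_ddd = 18.42
Terminal payoffs (K − S): max(-40.91, 0) = 0, max(-18.09, 0) = 0, max(-3.177, 0) = 0, max(6.576, 0) = 6.576
Node uu (S = 50.7): continuation = 1/1.1·[0.5556·0.0000 + 0.4444·0.0000] = 0.0000; exercise value = 0.0000 ≤ continuation, so V_uu = 0.0000
Node ud (S = 33.15): continuation = 1/1.1·[0.5556·0.0000 + 0.4444·0.0000] = 0.0000; exercise value = 0.0000 ≤ continuation, so V_ud = 0.0000
Node dd (S = 21.67): continuation = 1/1.1·[0.5556·0.0000 + 0.4444·6.5763] = 2.6571; exercise value = 3.3250 > continuation, so V_dd = 3.3250 (exercise)
Node u (S = 39): continuation = 1/1.1·[0.5556·0.0000 + 0.4444·0.0000] = 0.0000; exercise value = 0.0000 ≤ continuation, so V_u = 0.0000
Node d (S = 25.5): continuation = 1/1.1·[0.5556·0.0000 + 0.4444·3.3250] = 1.3434; exercise value = 0.0000 ≤ continuation, so V_d = 1.3434
Node 0 (S = 30): continuation = 1/1.1·[0.5556·0.0000 + 0.4444·1.3434] = 0.5428; exercise value = 0.0000 ≤ continuation, so V_0 = 0.5428

$0.54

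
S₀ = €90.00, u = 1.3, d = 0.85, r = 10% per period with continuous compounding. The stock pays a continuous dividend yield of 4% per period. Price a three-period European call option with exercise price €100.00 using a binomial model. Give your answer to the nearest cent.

€15.19

Per-period risk-free factor R = e^0.1 = 1.1052; dividend-adjusted growth = e^(0.1−0.04) = 1.0618.
Risk-neutral probability p = (1.0618 − 0.85)/(1.3 − 0.85) = 0.2118/0.4500 = 0.4707
Terminal stock prices: S_uuu = 197.7, S_uud = 129.3, S_udd = 84.53, S_ddd = 55.27
Terminal payoffs (S − K): max(97.73, 0) = 97.73, max(29.29, 0) = 29.29, max(-15.47, 0) = 0, max(-44.73, 0) = 0
Node uu (S = 152.1): V_uu = e^(−0.1)·[0.4707·97.7300 + 0.5293·29.2850] = 55.6523
Node ud (S = 99.45): V_ud = e^(−0.1)·[0.4707·29.2850 + 0.5293·0.0000] = 12.4740
Node dd (S = 65.02): V_dd = e^(−0.1)·[0.4707·0.0000 + 0.5293·0.0000] = 0.0000
Node u (S = 117): V_u = e^(−0.1)·[0.4707·55.6523 + 0.5293·12.4740] = 29.6787
Node d (S = 76.5): V_d = e^(−0.1)·[0.4707·12.4740 + 0.5293·0.0000] = 5.3133
Node 0 (S = 90): V_0 = e^(−0.1)·[0.4707·29.6787 + 0.5293·5.3133] = 15.1861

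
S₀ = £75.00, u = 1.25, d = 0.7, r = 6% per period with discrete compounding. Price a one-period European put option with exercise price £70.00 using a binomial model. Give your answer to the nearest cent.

£5.70

Risk-neutral probability p = (1 + 0.06 − 0.7)/(1.25 − 0.7) = 0.3600/0.5500 = 0.6545
Terminal stock prices: S_u = 93.75, S_d = 52.5
Terminal payoffs (K − S): max(-23.75, 0) = 0, max(17.5, 0) = 17.5
Node 0 (S = 75): V_0 = 1/1.06·[0.6545·0.0000 + 0.3455·17.5000] = 5.7033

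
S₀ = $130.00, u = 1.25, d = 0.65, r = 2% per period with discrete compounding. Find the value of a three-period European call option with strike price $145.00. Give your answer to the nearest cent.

$24.07

Risk-neutral probability p = (1 + 0.02 − 0.65)/(1.25 − 0.65) = 0.3700/0.6000 = 0.6167
Terminal stock prices: S_uuu = 253.9, S_uud = 132, S_udd = 68.66, S_ddd = 35.7
Terminal payoffs (S − K): max(108.9, 0) = 108.9, max(-12.97, 0) = 0, max(-76.34, 0) = 0, max(-109.3, 0) = 0
Node uu (S = 203.1): V_uu = 1/1.02·[0.6167·108.9062 + 0.3833·0.0000] = 65.8420
Node ud (S = 105.6): V_ud = 1/1.02·[0.6167·0.0000 + 0.3833·0.0000] = 0.0000
Node dd (S = 54.93): V_dd = 1/1.02·[0.6167·0.0000 + 0.3833·0.0000] = 0.0000
Node u (S = 162.5): V_u = 1/1.02·[0.6167·65.8420 + 0.3833·0.0000] = 39.8064
Node d (S = 84.5): V_d = 1/1.02·[0.6167·0.0000 + 0.3833·0.0000] = 0.0000
Node 0 (S = 130): V_0 = 1/1.02·[0.6167·39.8064 + 0.3833·0.0000] = 24.0660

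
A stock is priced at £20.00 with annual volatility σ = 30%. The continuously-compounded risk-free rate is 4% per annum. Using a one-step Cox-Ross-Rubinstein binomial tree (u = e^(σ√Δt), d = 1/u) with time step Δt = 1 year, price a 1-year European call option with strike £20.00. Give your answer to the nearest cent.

£3.31

CRR parameters: u = e^(σ√Δt) = e^(0.3·√1) = 1.3499, d = 1/u = 0.7408
Per-period rate: rΔt = 0.04·1 = 0.04, so R = e^0.04 = 1.0408
Risk-neutral probability p = (e^0.04 − 0.7408)/(1.3499 − 0.7408) = 0.3000/0.6090 = 0.4926
Terminal stock prices: S_u = 27, S_d = 14.82
Terminal payoffs (S − K): max(6.997, 0) = 6.997, max(-5.184, 0) = 0
Node 0 (S = 20): V_0 = e^(−0.04)·[0.4926·6.9972 + 0.5074·0.0000] = 3.3114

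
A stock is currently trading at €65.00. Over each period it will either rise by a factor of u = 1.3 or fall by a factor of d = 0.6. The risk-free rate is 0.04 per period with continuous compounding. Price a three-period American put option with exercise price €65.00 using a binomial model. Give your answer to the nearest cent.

€12.33

Risk-neutral probability p = (e^0.04 − 0.6)/(1.3 − 0.6) = 0.4408/0.7000 = 0.6297
Terminal stock prices: S_uuu = 142.8, S_uud = 65.91, S_udd = 30.42, S_ddd = 14.04
Terminal payoffs (K − S): max(-77.81, 0) = 0, max(-0.91, 0) = 0, max(34.58, 0) = 34.58, max(50.96, 0) = 50.96
Node uu (S = 109.9): continuation = e^(−0.04)·[0.6297·0.0000 + 0.3703·0.0000] = 0.0000; exercise value = 0.0000 ≤ continuation, so V_uu = 0.0000
Node ud (S = 50.7): continuation = e^(−0.04)·[0.6297·0.0000 + 0.3703·34.5800] = 12.3019; exercise value = 14.3000 > continuation, so V_ud = 14.3000 (exercise)
Node dd (S = 23.4): continuation = e^(−0.04)·[0.6297·34.5800 + 0.3703·50.9600] = 39.0513; exercise value = 41.6000 > continuation, so V_dd = 41.6000 (exercise)
Node u (S = 84.5): continuation = e^(−0.04)·[0.6297·0.0000 + 0.3703·14.3000] = 5.0873; exercise value = 0.0000 ≤ continuation, so V_u = 5.0873
Node d (S = 39): continuation = e^(−0.04)·[0.6297·14.3000 + 0.3703·41.6000] = 23.4513; exercise value = 26.0000 > continuation, so V_d = 26.0000 (exercise)
Node 0 (S = 65): continuation = e^(−0.04)·[0.6297·5.0873 + 0.3703·26.0000] = 12.3275; exercise value = 0.0000 ≤ continuation, so V_0 = 12.3275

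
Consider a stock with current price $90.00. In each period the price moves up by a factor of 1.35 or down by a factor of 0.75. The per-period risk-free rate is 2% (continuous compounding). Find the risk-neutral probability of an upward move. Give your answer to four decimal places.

p = 0.4503

Risk-neutral probability p = (e^0.02 − 0.75)/(1.35 − 0.75) = 0.2702/0.6000 = 0.4503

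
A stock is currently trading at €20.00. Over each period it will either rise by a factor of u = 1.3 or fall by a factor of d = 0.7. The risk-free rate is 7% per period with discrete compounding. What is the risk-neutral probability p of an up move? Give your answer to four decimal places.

Risk-neutral probability p = (1 + 0.07 − 0.7)/(1.3 − 0.7) = 0.3700/0.6000 = 0.6167

p = 0.6167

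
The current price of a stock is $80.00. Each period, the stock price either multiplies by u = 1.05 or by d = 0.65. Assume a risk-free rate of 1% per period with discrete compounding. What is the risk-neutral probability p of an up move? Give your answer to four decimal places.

p = 0.9000

Risk-neutral probability p = (1 + 0.01 − 0.65)/(1.05 − 0.65) = 0.3600/0.4000 = 0.9000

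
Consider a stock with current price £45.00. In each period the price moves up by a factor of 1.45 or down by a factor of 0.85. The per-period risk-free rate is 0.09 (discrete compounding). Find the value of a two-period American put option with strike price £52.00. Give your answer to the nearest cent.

Risk-neutral probability p = (1 + 0.09 − 0.85)/(1.45 − 0.85) = 0.2400/0.6000 = 0.4000
Terminal stock prices: S_uu = 94.61, S_ud = 55.46, S_dd = 32.51
Terminal payoffs (K − S): max(-42.61, 0) = 0, max(-3.462, 0) = 0, max(19.49, 0) = 19.49
Node u (S = 65.25): continuation = 1/1.09·[0.4000·0.0000 + 0.6000·0.0000] = 0.0000; exercise value = 0.0000 ≤ continuation, so V_u = 0.0000
Node d (S = 38.25): continuation = 1/1.09·[0.4000·0.0000 + 0.6000·19.4875] = 10.7271; exercise value = 13.7500 > continuation, so V_d = 13.7500 (exercise)
Node 0 (S = 45): continuation = 1/1.09·[0.4000·0.0000 + 0.6000·13.7500] = 7.5688; exercise value = 7.0000 ≤ continuation, so V_0 = 7.5688

£7.57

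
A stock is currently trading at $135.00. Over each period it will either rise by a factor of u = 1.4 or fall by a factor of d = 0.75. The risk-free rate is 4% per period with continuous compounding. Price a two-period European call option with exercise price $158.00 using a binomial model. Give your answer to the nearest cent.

$19.70

Risk-neutral probability p = (e^0.04 − 0.75)/(1.4 − 0.75) = 0.2908/0.6500 = 0.4474
Terminal stock prices: S_uu = 264.6, S_ud = 141.8, S_dd = 75.94
Terminal payoffs (S − K): max(106.6, 0) = 106.6, max(-16.25, 0) = 0, max(-82.06, 0) = 0
Node u (S = 189): V_u = e^(−0.04)·[0.4474·106.6000 + 0.5526·0.0000] = 45.8229
Node d (S = 101.2): V_d = e^(−0.04)·[0.4474·0.0000 + 0.5526·0.0000] = 0.0000
Node 0 (S = 135): V_0 = e^(−0.04)·[0.4474·45.8229 + 0.5526·0.0000] = 19.6974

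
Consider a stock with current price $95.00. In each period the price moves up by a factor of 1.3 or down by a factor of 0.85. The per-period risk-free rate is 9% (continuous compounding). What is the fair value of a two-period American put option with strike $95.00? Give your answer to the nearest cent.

$5.96

Risk-neutral probability p = (e^0.09 − 0.85)/(1.3 − 0.85) = 0.2442/0.4500 = 0.5426
Terminal stock prices: S_uu = 160.6, S_ud = 105, S_dd = 68.64
Terminal payoffs (K − S): max(-65.55, 0) = 0, max(-9.975, 0) = 0, max(26.36, 0) = 26.36
Node u (S = 123.5): continuation = e^(−0.09)·[0.5426·0.0000 + 0.4574·0.0000] = 0.0000; exercise value = 0.0000 ≤ continuation, so V_u = 0.0000
Node d (S = 80.75): continuation = e^(−0.09)·[0.5426·0.0000 + 0.4574·26.3625] = 11.0201; exercise value = 14.2500 > continuation, so V_d = 14.2500 (exercise)
Node 0 (S = 95): continuation = e^(−0.09)·[0.5426·0.0000 + 0.4574·14.2500] = 5.9568; exercise value = 0.0000 ≤ continuation, so V_0 = 5.9568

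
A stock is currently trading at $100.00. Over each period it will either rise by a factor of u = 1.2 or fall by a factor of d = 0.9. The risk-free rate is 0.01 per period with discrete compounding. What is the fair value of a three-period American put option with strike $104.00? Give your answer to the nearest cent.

Risk-neutral probability p = (1 + 0.01 − 0.9)/(1.2 − 0.9) = 0.1100/0.3000 = 0.3667
Terminal stock prices: S_uuu = 172.8, S_uud = 129.6, S_udd = 97.2, S_ddd = 72.9
Terminal payoffs (K − S): max(-68.8, 0) = 0, max(-25.6, 0) = 0, max(6.8, 0) = 6.8, max(31.1, 0) = 31.1
Node uu (S = 144): continuation = 1/1.01·[0.3667·0.0000 + 0.6333·0.0000] = 0.0000; exercise value = 0.0000 ≤ continuation, so V_uu = 0.0000
Node ud (S = 108): continuation = 1/1.01·[0.3667·0.0000 + 0.6333·6.8000] = 4.2640; exercise value = 0.0000 ≤ continuation, so V_ud = 4.2640
Node dd (S = 81): continuation = 1/1.01·[0.3667·6.8000 + 0.6333·31.1000] = 21.9703; exercise value = 23.0000 > continuation, so V_dd = 23.0000 (exercise)
Node u (S = 120): continuation = 1/1.01·[0.3667·0.0000 + 0.6333·4.2640] = 2.6738; exercise value = 0.0000 ≤ continuation, so V_u = 2.6738
Node d (S = 90): continuation = 1/1.01·[0.3667·4.2640 + 0.6333·23.0000] = 15.9704; exercise value = 14.0000 ≤ continuation, so V_d = 15.9704
Node 0 (S = 100): continuation = 1/1.01·[0.3667·2.6738 + 0.6333·15.9704] = 10.9852; exercise value = 4.0000 ≤ continuation, so V_0 = 10.9852

$10.99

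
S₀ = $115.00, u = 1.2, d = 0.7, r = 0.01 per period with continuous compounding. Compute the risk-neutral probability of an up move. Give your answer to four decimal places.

Risk-neutral probability p = (e^0.01 − 0.7)/(1.2 − 0.7) = 0.3101/0.5000 = 0.6201

p = 0.6201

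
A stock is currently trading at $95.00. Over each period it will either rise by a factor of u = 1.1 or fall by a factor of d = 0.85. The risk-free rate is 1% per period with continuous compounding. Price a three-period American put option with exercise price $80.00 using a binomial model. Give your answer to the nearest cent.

Risk-neutral probability p = (e^0.01 − 0.85)/(1.1 − 0.85) = 0.1601/0.2500 = 0.6402
Terminal stock prices: S_uuu = 126.4, S_uud = 97.71, S_udd = 75.5, S_ddd = 58.34
Terminal payoffs (K − S): max(-46.45, 0) = 0, max(-17.71, 0) = 0, max(4.499, 0) = 4.499, max(21.66, 0) = 21.66
Node uu (S = 115): continuation = e^(−0.01)·[0.6402·0.0000 + 0.3598·0.0000] = 0.0000; exercise value = 0.0000 ≤ continuation, so V_uu = 0.0000
Node ud (S = 88.83): continuation = e^(−0.01)·[0.6402·0.0000 + 0.3598·4.4988] = 1.6025; exercise value = 0.0000 ≤ continuation, so V_ud = 1.6025
Node dd (S = 68.64): continuation = e^(−0.01)·[0.6402·4.4988 + 0.3598·21.6581] = 10.5665; exercise value = 11.3625 > continuation, so V_dd = 11.3625 (exercise)
Node u (S = 104.5): continuation = e^(−0.01)·[0.6402·0.0000 + 0.3598·1.6025] = 0.5709; exercise value = 0.0000 ≤ continuation, so V_u = 0.5709
Node d (S = 80.75): continuation = e^(−0.01)·[0.6402·1.6025 + 0.3598·11.3625] = 5.0633; exercise value = 0.0000 ≤ continuation, so V_d = 5.0633
Node 0 (S = 95): continuation = e^(−0.01)·[0.6402·0.5709 + 0.3598·5.0633] = 2.1655; exercise value = 0.0000 ≤ continuation, so V_0 = 2.1655

$2.17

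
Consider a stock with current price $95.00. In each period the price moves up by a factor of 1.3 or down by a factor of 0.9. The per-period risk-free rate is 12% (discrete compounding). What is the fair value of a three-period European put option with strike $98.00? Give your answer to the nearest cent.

$1.86

Risk-neutral probability p = (1 + 0.12 − 0.9)/(1.3 − 0.9) = 0.2200/0.4000 = 0.5500
Terminal stock prices: S_uuu = 208.7, S_uud = 144.5, S_udd = 100, S_ddd = 69.26
Terminal payoffs (K − S): max(-110.7, 0) = 0, max(-46.5, 0) = 0, max(-2.035, 0) = 0, max(28.74, 0) = 28.74
Node uu (S = 160.6): V_uu = 1/1.12·[0.5500·0.0000 + 0.4500·0.0000] = 0.0000
Node ud (S = 111.2): V_ud = 1/1.12·[0.5500·0.0000 + 0.4500·0.0000] = 0.0000
Node dd (S = 76.95): V_dd = 1/1.12·[0.5500·0.0000 + 0.4500·28.7450] = 11.5493
Node u (S = 123.5): V_u = 1/1.12·[0.5500·0.0000 + 0.4500·0.0000] = 0.0000
Node d (S = 85.5): V_d = 1/1.12·[0.5500·0.0000 + 0.4500·11.5493] = 4.6404
Node 0 (S = 95): V_0 = 1/1.12·[0.5500·0.0000 + 0.4500·4.6404] = 1.8644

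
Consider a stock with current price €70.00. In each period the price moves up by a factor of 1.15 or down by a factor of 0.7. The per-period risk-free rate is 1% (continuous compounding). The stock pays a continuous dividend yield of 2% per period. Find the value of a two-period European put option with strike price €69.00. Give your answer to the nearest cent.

€9.98

Per-period risk-free factor R = e^0.01 = 1.0101; dividend-adjusted growth = e^(0.01−0.02) = 0.9900.
Risk-neutral probability p = (0.9900 − 0.7)/(1.15 − 0.7) = 0.2900/0.4500 = 0.6446
Terminal stock prices: S_uu = 92.57, S_ud = 56.35, S_dd = 34.3
Terminal payoffs (K − S): max(-23.57, 0) = 0, max(12.65, 0) = 12.65, max(34.7, 0) = 34.7
Node u (S = 80.5): V_u = e^(−0.01)·[0.6446·0.0000 + 0.3554·12.6500] = 4.4516
Node d (S = 49): V_d = e^(−0.01)·[0.6446·12.6500 + 0.3554·34.7000] = 20.2837
Node 0 (S = 70): V_0 = e^(−0.01)·[0.6446·4.4516 + 0.3554·20.2837] = 9.9788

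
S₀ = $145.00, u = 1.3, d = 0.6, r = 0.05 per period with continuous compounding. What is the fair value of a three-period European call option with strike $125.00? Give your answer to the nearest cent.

$53.04

Risk-neutral probability p = (e^0.05 − 0.6)/(1.3 − 0.6) = 0.4513/0.7000 = 0.6447
Terminal stock prices: S_uuu = 318.6, S_uud = 147, S_udd = 67.86, S_ddd = 31.32
Terminal payoffs (S − K): max(193.6, 0) = 193.6, max(22.03, 0) = 22.03, max(-57.14, 0) = 0, max(-93.68, 0) = 0
Node uu (S = 245.1): V_uu = e^(−0.05)·[0.6447·193.5650 + 0.3553·22.0300] = 126.1463
Node ud (S = 113.1): V_ud = e^(−0.05)·[0.6447·22.0300 + 0.3553·0.0000] = 13.5095
Node dd (S = 52.2): V_dd = e^(−0.05)·[0.6447·0.0000 + 0.3553·0.0000] = 0.0000
Node u (S = 188.5): V_u = e^(−0.05)·[0.6447·126.1463 + 0.3553·13.5095] = 81.9231
Node d (S = 87): V_d = e^(−0.05)·[0.6447·13.5095 + 0.3553·0.0000] = 8.2845
Node 0 (S = 145): V_0 = e^(−0.05)·[0.6447·81.9231 + 0.3553·8.2845] = 53.0380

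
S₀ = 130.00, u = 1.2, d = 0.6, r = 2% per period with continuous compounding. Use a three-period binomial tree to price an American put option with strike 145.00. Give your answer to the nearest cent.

34.57

Risk-neutral probability p = (e^0.02 − 0.6)/(1.2 − 0.6) = 0.4202/0.6000 = 0.7003
Terminal stock prices: S_uuu = 224.6, S_uud = 112.3, S_udd = 56.16, S_ddd = 28.08
Terminal payoffs (K − S): max(-79.64, 0) = 0, max(32.68, 0) = 32.68, max(88.84, 0) = 88.84, max(116.9, 0) = 116.9
Node uu (S = 187.2): continuation = e^(−0.02)·[0.7003·0.0000 + 0.2997·32.6800] = 9.5991; exercise value = 0.0000 ≤ continuation, so V_uu = 9.5991
Node ud (S = 93.6): continuation = e^(−0.02)·[0.7003·32.6800 + 0.2997·88.8400] = 48.5288; exercise value = 51.4000 > continuation, so V_ud = 51.4000 (exercise)
Node dd (S = 46.8): continuation = e^(−0.02)·[0.7003·88.8400 + 0.2997·116.9200] = 95.3288; exercise value = 98.2000 > continuation, so V_dd = 98.2000 (exercise)
Node u (S = 156): continuation = e^(−0.02)·[0.7003·9.5991 + 0.2997·51.4000] = 21.6872; exercise value = 0.0000 ≤ continuation, so V_u = 21.6872
Node d (S = 78): continuation = e^(−0.02)·[0.7003·51.4000 + 0.2997·98.2000] = 64.1288; exercise value = 67.0000 > continuation, so V_d = 67.0000 (exercise)
Node 0 (S = 130): continuation = e^(−0.02)·[0.7003·21.6872 + 0.2997·67.0000] = 34.5676; exercise value = 15.0000 ≤ continuation, so V_0 = 34.5676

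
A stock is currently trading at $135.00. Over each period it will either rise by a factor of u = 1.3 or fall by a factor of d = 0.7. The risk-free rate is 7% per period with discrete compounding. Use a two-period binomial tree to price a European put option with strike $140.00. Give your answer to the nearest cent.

Risk-neutral probability p = (1 + 0.07 − 0.7)/(1.3 − 0.7) = 0.3700/0.6000 = 0.6167
Terminal stock prices: S_uu = 228.2, S_ud = 122.8, S_dd = 66.15
Terminal payoffs (K − S): max(-88.15, 0) = 0, max(17.15, 0) = 17.15, max(73.85, 0) = 73.85
Node u (S = 175.5): V_u = 1/1.07·[0.6167·0.0000 + 0.3833·17.1500] = 6.1441
Node d (S = 94.5): V_d = 1/1.07·[0.6167·17.1500 + 0.3833·73.8500] = 36.3411
Node 0 (S = 135): V_0 = 1/1.07·[0.6167·6.1441 + 0.3833·36.3411] = 16.5604

$16.56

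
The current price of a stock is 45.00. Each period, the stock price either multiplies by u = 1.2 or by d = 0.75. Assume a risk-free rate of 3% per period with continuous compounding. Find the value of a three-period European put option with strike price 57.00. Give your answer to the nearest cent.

11.69

Risk-neutral probability p = (e^0.03 − 0.75)/(1.2 − 0.75) = 0.2805/0.4500 = 0.6232
Terminal stock prices: S_uuu = 77.76, S_uud = 48.6, S_udd = 30.38, S_ddd = 18.98
Terminal payoffs (K − S): max(-20.76, 0) = 0, max(8.4, 0) = 8.4, max(26.62, 0) = 26.62, max(38.02, 0) = 38.02
Node uu (S = 64.8): V_uu = e^(−0.03)·[0.6232·0.0000 + 0.3768·8.4000] = 3.0713
Node ud (S = 40.5): V_ud = e^(−0.03)·[0.6232·8.4000 + 0.3768·26.6250] = 14.8154
Node dd (S = 25.31): V_dd = e^(−0.03)·[0.6232·26.6250 + 0.3768·38.0156] = 30.0029
Node u (S = 54): V_u = e^(−0.03)·[0.6232·3.0713 + 0.3768·14.8154] = 7.2746
Node d (S = 33.75): V_d = e^(−0.03)·[0.6232·14.8154 + 0.3768·30.0029] = 19.9306
Node 0 (S = 45): V_0 = e^(−0.03)·[0.6232·7.2746 + 0.3768·19.9306] = 11.6870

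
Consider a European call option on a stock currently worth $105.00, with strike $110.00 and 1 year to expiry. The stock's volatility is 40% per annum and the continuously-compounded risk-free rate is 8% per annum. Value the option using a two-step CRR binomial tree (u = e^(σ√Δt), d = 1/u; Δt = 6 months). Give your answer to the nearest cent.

CRR parameters: u = e^(σ√Δt) = e^(0.4·√0.5) = 1.3269, d = 1/u = 0.7536
Per-period rate: rΔt = 0.08·0.5 = 0.04, so R = e^0.04 = 1.0408
Risk-neutral probability p = (e^0.04 − 0.7536)/(1.3269 − 0.7536) = 0.2872/0.5733 = 0.5009
Terminal stock prices: S_uu = 184.9, S_ud = 105, S_dd = 59.64
Terminal payoffs (S − K): max(74.87, 0) = 74.87, max(-5, 0) = 0, max(-50.36, 0) = 0
Node u (S = 139.3): V_u = e^(−0.04)·[0.5009·74.8687 + 0.4991·0.0000] = 36.0347
Node d (S = 79.13): V_d = e^(−0.04)·[0.5009·0.0000 + 0.4991·0.0000] = 0.0000
Node 0 (S = 105): V_0 = e^(−0.04)·[0.5009·36.0347 + 0.4991·0.0000] = 17.3437

$17.34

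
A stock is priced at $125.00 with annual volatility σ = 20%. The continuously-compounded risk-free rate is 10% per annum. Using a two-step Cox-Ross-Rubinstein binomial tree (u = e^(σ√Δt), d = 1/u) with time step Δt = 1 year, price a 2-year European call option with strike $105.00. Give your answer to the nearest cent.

CRR parameters: u = e^(σ√Δt) = e^(0.2·√1) = 1.2214, d = 1/u = 0.8187
Per-period rate: rΔt = 0.1·1 = 0.1, so R = e^0.1 = 1.1052
Risk-neutral probability p = (e^0.1 − 0.8187)/(1.2214 − 0.8187) = 0.2864/0.4027 = 0.7113
Terminal stock prices: S_uu = 186.5, S_ud = 125, S_dd = 83.79
Terminal payoffs (S − K): max(81.48, 0) = 81.48, max(20, 0) = 20, max(-21.21, 0) = 0
Node u (S = 152.7): V_u = e^(−0.1)·[0.7113·81.4781 + 0.2887·20.0000] = 57.6674
Node d (S = 102.3): V_d = e^(−0.1)·[0.7113·20.0000 + 0.2887·0.0000] = 12.8731
Node 0 (S = 125): V_0 = e^(−0.1)·[0.7113·57.6674 + 0.2887·12.8731] = 40.4801

$40.48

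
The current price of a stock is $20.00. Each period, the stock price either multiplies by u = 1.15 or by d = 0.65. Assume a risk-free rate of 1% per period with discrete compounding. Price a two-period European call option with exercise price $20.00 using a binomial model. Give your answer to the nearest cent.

$3.28

Risk-neutral probability p = (1 + 0.01 − 0.65)/(1.15 − 0.65) = 0.3600/0.5000 = 0.7200
Terminal stock prices: S_uu = 26.45, S_ud = 14.95, S_dd = 8.45
Terminal payoffs (S − K): max(6.45, 0) = 6.45, max(-5.05, 0) = 0, max(-11.55, 0) = 0
Node u (S = 23): V_u = 1/1.01·[0.7200·6.4500 + 0.2800·0.0000] = 4.5980
Node d (S = 13): V_d = 1/1.01·[0.7200·0.0000 + 0.2800·0.0000] = 0.0000
Node 0 (S = 20): V_0 = 1/1.01·[0.7200·4.5980 + 0.2800·0.0000] = 3.2778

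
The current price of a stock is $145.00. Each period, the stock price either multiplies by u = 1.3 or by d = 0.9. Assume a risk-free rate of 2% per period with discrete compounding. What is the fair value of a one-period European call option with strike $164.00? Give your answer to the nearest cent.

Risk-neutral probability p = (1 + 0.02 − 0.9)/(1.3 − 0.9) = 0.1200/0.4000 = 0.3000
Terminal stock prices: S_u = 188.5, S_d = 130.5
Terminal payoffs (S − K): max(24.5, 0) = 24.5, max(-33.5, 0) = 0
Node 0 (S = 145): V_0 = 1/1.02·[0.3000·24.5000 + 0.7000·0.0000] = 7.2059

$7.21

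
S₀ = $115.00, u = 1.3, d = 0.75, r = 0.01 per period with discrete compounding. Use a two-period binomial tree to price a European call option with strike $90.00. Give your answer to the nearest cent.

Risk-neutral probability p = (1 + 0.01 − 0.75)/(1.3 − 0.75) = 0.2600/0.5500 = 0.4727
Terminal stock prices: S_uu = 194.4, S_ud = 112.1, S_dd = 64.69
Terminal payoffs (S − K): max(104.4, 0) = 104.4, max(22.12, 0) = 22.12, max(-25.31, 0) = 0
Node u (S = 149.5): V_u = 1/1.01·[0.4727·104.3500 + 0.5273·22.1250] = 60.3911
Node d (S = 86.25): V_d = 1/1.01·[0.4727·22.1250 + 0.5273·0.0000] = 10.3555
Node 0 (S = 115): V_0 = 1/1.01·[0.4727·60.3911 + 0.5273·10.3555] = 33.6720

$33.67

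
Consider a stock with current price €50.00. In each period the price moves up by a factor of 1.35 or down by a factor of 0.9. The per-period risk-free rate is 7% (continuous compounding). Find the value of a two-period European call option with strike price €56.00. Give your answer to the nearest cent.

€6.44

Risk-neutral probability p = (e^0.07 − 0.9)/(1.35 − 0.9) = 0.1725/0.4500 = 0.3834
Terminal stock prices: S_uu = 91.13, S_ud = 60.75, S_dd = 40.5
Terminal payoffs (S − K): max(35.13, 0) = 35.13, max(4.75, 0) = 4.75, max(-15.5, 0) = 0
Node u (S = 67.5): V_u = e^(−0.07)·[0.3834·35.1250 + 0.6166·4.7500] = 15.2859
Node d (S = 45): V_d = e^(−0.07)·[0.3834·4.7500 + 0.6166·0.0000] = 1.6978
Node 0 (S = 50): V_0 = e^(−0.07)·[0.3834·15.2859 + 0.6166·1.6978] = 6.4399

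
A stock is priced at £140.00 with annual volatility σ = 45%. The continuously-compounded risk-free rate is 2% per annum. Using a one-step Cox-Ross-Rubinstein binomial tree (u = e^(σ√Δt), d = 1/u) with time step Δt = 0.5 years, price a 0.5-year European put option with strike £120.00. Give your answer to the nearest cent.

£10.13

CRR parameters: u = e^(σ√Δt) = e^(0.45·√0.5) = 1.3746, d = 1/u = 0.7275
Per-period rate: rΔt = 0.02·0.5 = 0.01, so R = e^0.01 = 1.0101
Risk-neutral probability p = (e^0.01 − 0.7275)/(1.3746 − 0.7275) = 0.2826/0.6472 = 0.4366
Terminal stock prices: S_u = 192.5, S_d = 101.8
Terminal payoffs (K − S): max(-72.45, 0) = 0, max(18.16, 0) = 18.16
Node 0 (S = 140): V_0 = e^(−0.01)·[0.4366·0.0000 + 0.5634·18.1558] = 10.1264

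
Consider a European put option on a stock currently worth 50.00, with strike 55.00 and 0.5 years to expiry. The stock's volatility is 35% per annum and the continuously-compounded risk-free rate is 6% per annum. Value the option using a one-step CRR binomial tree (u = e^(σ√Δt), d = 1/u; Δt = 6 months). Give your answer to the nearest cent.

7.76

CRR parameters: u = e^(σ√Δt) = e^(0.35·√0.5) = 1.2808, d = 1/u = 0.7808
Per-period rate: rΔt = 0.06·0.5 = 0.03, so R = e^0.03 = 1.0305
Risk-neutral probability p = (e^0.03 − 0.7808)/(1.2808 − 0.7808) = 0.2497/0.5000 = 0.4993
Terminal stock prices: S_u = 64.04, S_d = 39.04
Terminal payoffs (K − S): max(-9.04, 0) = 0, max(15.96, 0) = 15.96
Node 0 (S = 50): V_0 = e^(−0.03)·[0.4993·0.0000 + 0.5007·15.9620] = 7.7553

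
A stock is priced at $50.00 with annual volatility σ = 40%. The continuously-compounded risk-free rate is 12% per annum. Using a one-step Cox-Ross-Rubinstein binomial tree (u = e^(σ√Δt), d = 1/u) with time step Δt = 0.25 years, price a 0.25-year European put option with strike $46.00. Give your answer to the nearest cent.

$2.33

CRR parameters: u = e^(σ√Δt) = e^(0.4·√0.25) = 1.2214, d = 1/u = 0.8187
Per-period rate: rΔt = 0.12·0.25 = 0.03, so R = e^0.03 = 1.0305
Risk-neutral probability p = (e^0.03 − 0.8187)/(1.2214 − 0.8187) = 0.2117/0.4027 = 0.5258
Terminal stock prices: S_u = 61.07, S_d = 40.94
Terminal payoffs (K − S): max(-15.07, 0) = 0, max(5.063, 0) = 5.063
Node 0 (S = 50): V_0 = e^(−0.03)·[0.5258·0.0000 + 0.4742·5.0635] = 2.3301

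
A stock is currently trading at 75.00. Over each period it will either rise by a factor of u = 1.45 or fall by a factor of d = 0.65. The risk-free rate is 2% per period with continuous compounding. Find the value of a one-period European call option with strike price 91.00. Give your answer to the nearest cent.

8.05

Risk-neutral probability p = (e^0.02 − 0.65)/(1.45 − 0.65) = 0.3702/0.8000 = 0.4628
Terminal stock prices: S_u = 108.8, S_d = 48.75
Terminal payoffs (S − K): max(17.75, 0) = 17.75, max(-42.25, 0) = 0
Node 0 (S = 75): V_0 = e^(−0.02)·[0.4628·17.7500 + 0.5372·0.0000] = 8.0512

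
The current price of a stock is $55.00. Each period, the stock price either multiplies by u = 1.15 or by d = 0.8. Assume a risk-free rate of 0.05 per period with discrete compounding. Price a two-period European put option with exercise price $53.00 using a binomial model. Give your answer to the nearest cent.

$2.21

Risk-neutral probability p = (1 + 0.05 − 0.8)/(1.15 − 0.8) = 0.2500/0.3500 = 0.7143
Terminal stock prices: S_uu = 72.74, S_ud = 50.6, S_dd = 35.2
Terminal payoffs (K − S): max(-19.74, 0) = 0, max(2.4, 0) = 2.4, max(17.8, 0) = 17.8
Node u (S = 63.25): V_u = 1/1.05·[0.7143·0.0000 + 0.2857·2.4000] = 0.6531
Node d (S = 44): V_d = 1/1.05·[0.7143·2.4000 + 0.2857·17.8000] = 6.4762
Node 0 (S = 55): V_0 = 1/1.05·[0.7143·0.6531 + 0.2857·6.4762] = 2.2065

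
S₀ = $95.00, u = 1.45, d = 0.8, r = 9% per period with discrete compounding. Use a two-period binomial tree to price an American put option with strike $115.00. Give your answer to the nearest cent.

Risk-neutral probability p = (1 + 0.09 − 0.8)/(1.45 − 0.8) = 0.2900/0.6500 = 0.4462
Terminal stock prices: S_uu = 199.7, S_ud = 110.2, S_dd = 60.8
Terminal payoffs (K − S): max(-84.74, 0) = 0, max(4.8, 0) = 4.8, max(54.2, 0) = 54.2
Node u (S = 137.8): continuation = 1/1.09·[0.4462·0.0000 + 0.5538·4.8000] = 2.4390; exercise value = 0.0000 ≤ continuation, so V_u = 2.4390
Node d (S = 76): continuation = 1/1.09·[0.4462·4.8000 + 0.5538·54.2000] = 29.5046; exercise value = 39.0000 > continuation, so V_d = 39.0000 (exercise)
Node 0 (S = 95): continuation = 1/1.09·[0.4462·2.4390 + 0.5538·39.0000] = 20.8148; exercise value = 20.0000 ≤ continuation, so V_0 = 20.8148

$20.81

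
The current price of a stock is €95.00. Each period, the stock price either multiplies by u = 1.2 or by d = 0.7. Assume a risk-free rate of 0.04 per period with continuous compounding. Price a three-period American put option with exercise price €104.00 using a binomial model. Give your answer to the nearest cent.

€17.40

Risk-neutral probability p = (e^0.04 − 0.7)/(1.2 − 0.7) = 0.3408/0.5000 = 0.6816
Terminal stock prices: S_uuu = 164.2, S_uud = 95.76, S_udd = 55.86, S_ddd = 32.58
Terminal payoffs (K − S): max(-60.16, 0) = 0, max(8.24, 0) = 8.24, max(48.14, 0) = 48.14, max(71.42, 0) = 71.42
Node uu (S = 136.8): continuation = e^(−0.04)·[0.6816·0.0000 + 0.3184·8.2400] = 2.5206; exercise value = 0.0000 ≤ continuation, so V_uu = 2.5206
Node ud (S = 79.8): continuation = e^(−0.04)·[0.6816·8.2400 + 0.3184·48.1400] = 20.1221; exercise value = 24.2000 > continuation, so V_ud = 24.2000 (exercise)
Node dd (S = 46.55): continuation = e^(−0.04)·[0.6816·48.1400 + 0.3184·71.4150] = 53.3721; exercise value = 57.4500 > continuation, so V_dd = 57.4500 (exercise)
Node u (S = 114): continuation = e^(−0.04)·[0.6816·2.5206 + 0.3184·24.2000] = 9.0534; exercise value = 0.0000 ≤ continuation, so V_u = 9.0534
Node d (S = 66.5): continuation = e^(−0.04)·[0.6816·24.2000 + 0.3184·57.4500] = 33.4221; exercise value = 37.5000 > continuation, so V_d = 37.5000 (exercise)
Node 0 (S = 95): continuation = e^(−0.04)·[0.6816·9.0534 + 0.3184·37.5000] = 17.4000; exercise value = 9.0000 ≤ continuation, so V_0 = 17.4000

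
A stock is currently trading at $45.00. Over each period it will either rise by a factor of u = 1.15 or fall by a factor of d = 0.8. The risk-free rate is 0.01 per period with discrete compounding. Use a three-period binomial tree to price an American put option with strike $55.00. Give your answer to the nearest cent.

$11.76

Risk-neutral probability p = (1 + 0.01 − 0.8)/(1.15 − 0.8) = 0.2100/0.3500 = 0.6000
Terminal stock prices: S_uuu = 68.44, S_uud = 47.61, S_udd = 33.12, S_ddd = 23.04
Terminal payoffs (K − S): max(-13.44, 0) = 0, max(7.39, 0) = 7.39, max(21.88, 0) = 21.88, max(31.96, 0) = 31.96
Node uu (S = 59.51): continuation = 1/1.01·[0.6000·0.0000 + 0.4000·7.3900] = 2.9267; exercise value = 0.0000 ≤ continuation, so V_uu = 2.9267
Node ud (S = 41.4): continuation = 1/1.01·[0.6000·7.3900 + 0.4000·21.8800] = 13.0554; exercise value = 13.6000 > continuation, so V_ud = 13.6000 (exercise)
Node dd (S = 28.8): continuation = 1/1.01·[0.6000·21.8800 + 0.4000·31.9600] = 25.6554; exercise value = 26.2000 > continuation, so V_dd = 26.2000 (exercise)
Node u (S = 51.75): continuation = 1/1.01·[0.6000·2.9267 + 0.4000·13.6000] = 7.1248; exercise value = 3.2500 ≤ continuation, so V_u = 7.1248
Node d (S = 36): continuation = 1/1.01·[0.6000·13.6000 + 0.4000·26.2000] = 18.4554; exercise value = 19.0000 > continuation, so V_d = 19.0000 (exercise)
Node 0 (S = 45): continuation = 1/1.01·[0.6000·7.1248 + 0.4000·19.0000] = 11.7573; exercise value = 10.0000 ≤ continuation, so V_0 = 11.7573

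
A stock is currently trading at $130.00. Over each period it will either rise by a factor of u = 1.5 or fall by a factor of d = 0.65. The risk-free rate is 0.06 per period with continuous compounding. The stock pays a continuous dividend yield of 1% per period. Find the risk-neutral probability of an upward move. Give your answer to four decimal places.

Per-period risk-free factor R = e^0.06 = 1.0618; dividend-adjusted growth = e^(0.06−0.01) = 1.0513.
Risk-neutral probability p = (1.0513 − 0.65)/(1.5 − 0.65) = 0.4013/0.8500 = 0.4721

p = 0.4721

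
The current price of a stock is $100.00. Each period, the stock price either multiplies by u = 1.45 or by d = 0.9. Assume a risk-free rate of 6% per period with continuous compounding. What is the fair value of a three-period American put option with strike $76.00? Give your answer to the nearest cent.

Risk-neutral probability p = (e^0.06 − 0.9)/(1.45 − 0.9) = 0.1618/0.5500 = 0.2942
Terminal stock prices: S_uuu = 304.9, S_uud = 189.2, S_udd = 117.5, S_ddd = 72.9
Terminal payoffs (K − S): max(-228.9, 0) = 0, max(-113.2, 0) = 0, max(-41.45, 0) = 0, max(3.1, 0) = 3.1
Node uu (S = 210.2): continuation = e^(−0.06)·[0.2942·0.0000 + 0.7058·0.0000] = 0.0000; exercise value = 0.0000 ≤ continuation, so V_uu = 0.0000
Node ud (S = 130.5): continuation = e^(−0.06)·[0.2942·0.0000 + 0.7058·0.0000] = 0.0000; exercise value = 0.0000 ≤ continuation, so V_ud = 0.0000
Node dd (S = 81): continuation = e^(−0.06)·[0.2942·0.0000 + 0.7058·3.1000] = 2.0604; exercise value = 0.0000 ≤ continuation, so V_dd = 2.0604
Node u (S = 145): continuation = e^(−0.06)·[0.2942·0.0000 + 0.7058·0.0000] = 0.0000; exercise value = 0.0000 ≤ continuation, so V_u = 0.0000
Node d (S = 90): continuation = e^(−0.06)·[0.2942·0.0000 + 0.7058·2.0604] = 1.3695; exercise value = 0.0000 ≤ continuation, so V_d = 1.3695
Node 0 (S = 100): continuation = e^(−0.06)·[0.2942·0.0000 + 0.7058·1.3695] = 0.9102; exercise value = 0.0000 ≤ continuation, so V_0 = 0.9102

$0.91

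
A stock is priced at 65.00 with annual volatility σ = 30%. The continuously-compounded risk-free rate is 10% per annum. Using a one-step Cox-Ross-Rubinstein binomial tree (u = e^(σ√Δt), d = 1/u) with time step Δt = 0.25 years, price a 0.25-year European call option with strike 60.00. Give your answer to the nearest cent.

8.27

CRR parameters: u = e^(σ√Δt) = e^(0.3·√0.25) = 1.1618, d = 1/u = 0.8607
Per-period rate: rΔt = 0.1·0.25 = 0.025, so R = e^0.025 = 1.0253
Risk-neutral probability p = (e^0.025 − 0.8607)/(1.1618 − 0.8607) = 0.1646/0.3011 = 0.5466
Terminal stock prices: S_u = 75.52, S_d = 55.95
Terminal payoffs (S − K): max(15.52, 0) = 15.52, max(-4.054, 0) = 0
Node 0 (S = 65): V_0 = e^(−0.025)·[0.5466·15.5192 + 0.4534·0.0000] = 8.2739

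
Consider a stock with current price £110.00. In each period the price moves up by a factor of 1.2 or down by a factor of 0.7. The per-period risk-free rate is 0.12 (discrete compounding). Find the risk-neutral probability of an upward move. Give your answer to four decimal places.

Risk-neutral probability p = (1 + 0.12 − 0.7)/(1.2 − 0.7) = 0.4200/0.5000 = 0.8400

p = 0.8400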